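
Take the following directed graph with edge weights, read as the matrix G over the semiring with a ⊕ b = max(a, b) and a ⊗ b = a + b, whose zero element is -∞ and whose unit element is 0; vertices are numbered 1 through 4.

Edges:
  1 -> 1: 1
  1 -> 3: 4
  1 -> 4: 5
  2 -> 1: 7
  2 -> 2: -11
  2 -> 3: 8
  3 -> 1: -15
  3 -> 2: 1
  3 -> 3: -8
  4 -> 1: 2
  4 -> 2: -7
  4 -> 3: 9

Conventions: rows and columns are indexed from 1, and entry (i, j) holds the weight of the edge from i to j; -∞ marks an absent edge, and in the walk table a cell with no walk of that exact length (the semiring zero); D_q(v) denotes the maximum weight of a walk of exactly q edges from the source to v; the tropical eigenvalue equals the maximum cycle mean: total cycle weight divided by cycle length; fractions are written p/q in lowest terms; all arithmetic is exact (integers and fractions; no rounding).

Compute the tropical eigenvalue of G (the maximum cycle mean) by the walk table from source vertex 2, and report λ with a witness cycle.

q=0: [-∞, 0, -∞, -∞]
q=1: [7, -11, 8, -∞]
q=2: [8, 9, 11, 12]
q=3: [16, 12, 21, 13]
q=4: [19, 22, 22, 21]
Optimal cycle mean attained by: cycle 1->4->3->2->1, total 5 + 9 + 1 + 7, length 4.
Answer: λ = 11/2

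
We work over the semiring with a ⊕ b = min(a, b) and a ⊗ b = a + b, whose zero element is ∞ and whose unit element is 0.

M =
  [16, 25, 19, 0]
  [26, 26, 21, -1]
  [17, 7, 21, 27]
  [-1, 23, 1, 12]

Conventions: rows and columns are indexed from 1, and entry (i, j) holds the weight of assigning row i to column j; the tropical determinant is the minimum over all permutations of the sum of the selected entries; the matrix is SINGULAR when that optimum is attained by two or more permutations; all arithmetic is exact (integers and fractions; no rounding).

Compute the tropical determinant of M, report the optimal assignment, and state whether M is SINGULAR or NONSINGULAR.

σ = (1, 2, 3, 4): 16 + 26 + 21 + 12 = 75
σ = (1, 2, 4, 3): 16 + 26 + 27 + 1 = 70
σ = (1, 3, 2, 4): 16 + 21 + 7 + 12 = 56
σ = (1, 3, 4, 2): 16 + 21 + 27 + 23 = 87
σ = (1, 4, 2, 3): 16 + (-1) + 7 + 1 = 23
σ = (1, 4, 3, 2): 16 + (-1) + 21 + 23 = 59
σ = (2, 1, 3, 4): 25 + 26 + 21 + 12 = 84
σ = (2, 1, 4, 3): 25 + 26 + 27 + 1 = 79
σ = (2, 3, 1, 4): 25 + 21 + 17 + 12 = 75
σ = (2, 3, 4, 1): 25 + 21 + 27 + (-1) = 72
σ = (2, 4, 1, 3): 25 + (-1) + 17 + 1 = 42
σ = (2, 4, 3, 1): 25 + (-1) + 21 + (-1) = 44
σ = (3, 1, 2, 4): 19 + 26 + 7 + 12 = 64
σ = (3, 1, 4, 2): 19 + 26 + 27 + 23 = 95
σ = (3, 2, 1, 4): 19 + 26 + 17 + 12 = 74
σ = (3, 2, 4, 1): 19 + 26 + 27 + (-1) = 71
σ = (3, 4, 1, 2): 19 + (-1) + 17 + 23 = 58
σ = (3, 4, 2, 1): 19 + (-1) + 7 + (-1) = 24
σ = (4, 1, 2, 3): 0 + 26 + 7 + 1 = 34
σ = (4, 1, 3, 2): 0 + 26 + 21 + 23 = 70
σ = (4, 2, 1, 3): 0 + 26 + 17 + 1 = 44
σ = (4, 2, 3, 1): 0 + 26 + 21 + (-1) = 46
σ = (4, 3, 1, 2): 0 + 21 + 17 + 23 = 61
σ = (4, 3, 2, 1): 0 + 21 + 7 + (-1) = 27
Optimal value attained by: σ = (1, 4, 2, 3).
Answer: det⊕(M) = 23; verdict: NONSINGULAR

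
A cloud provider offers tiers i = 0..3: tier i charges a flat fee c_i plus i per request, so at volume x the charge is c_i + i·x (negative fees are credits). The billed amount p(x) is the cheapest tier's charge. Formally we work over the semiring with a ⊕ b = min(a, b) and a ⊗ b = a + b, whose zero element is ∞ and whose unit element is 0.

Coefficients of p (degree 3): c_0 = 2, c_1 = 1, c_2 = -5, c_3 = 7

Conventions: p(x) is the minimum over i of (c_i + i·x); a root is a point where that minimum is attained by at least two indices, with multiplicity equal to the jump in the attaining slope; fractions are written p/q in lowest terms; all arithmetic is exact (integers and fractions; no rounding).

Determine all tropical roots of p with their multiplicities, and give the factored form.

hull edge (i=0, c=2) to (i=2, c=-5): slope -7/2, span 2
hull edge (i=2, c=-5) to (i=3, c=7): slope 12, span 1
Factored form: p(x) = 7 ⊗ (x ⊕ (-12)) ⊗ (x ⊕ 7/2) ⊗ (x ⊕ 7/2)
Answer: roots = -12 (mult 1), 7/2 (mult 2)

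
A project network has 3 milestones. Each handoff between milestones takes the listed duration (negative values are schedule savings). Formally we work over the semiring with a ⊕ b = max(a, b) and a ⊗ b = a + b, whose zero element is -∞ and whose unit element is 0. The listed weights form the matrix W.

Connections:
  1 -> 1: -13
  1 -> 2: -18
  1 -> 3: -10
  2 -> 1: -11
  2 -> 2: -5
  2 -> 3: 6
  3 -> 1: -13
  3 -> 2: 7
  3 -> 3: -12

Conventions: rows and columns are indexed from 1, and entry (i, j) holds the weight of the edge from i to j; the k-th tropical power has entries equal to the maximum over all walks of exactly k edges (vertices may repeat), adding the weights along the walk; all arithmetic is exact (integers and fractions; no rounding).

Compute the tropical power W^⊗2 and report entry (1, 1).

W^⊗2:
  [-23, -3, -12]
  [-7, 13, 1]
  [-4, 2, 13]
Key observation: the optimum is the walk 1->3->1, with weight (-10) + (-13) = -23.
Optimal value attained by: walk 1->3->1.
Answer: (W^⊗2)[1][1] = -23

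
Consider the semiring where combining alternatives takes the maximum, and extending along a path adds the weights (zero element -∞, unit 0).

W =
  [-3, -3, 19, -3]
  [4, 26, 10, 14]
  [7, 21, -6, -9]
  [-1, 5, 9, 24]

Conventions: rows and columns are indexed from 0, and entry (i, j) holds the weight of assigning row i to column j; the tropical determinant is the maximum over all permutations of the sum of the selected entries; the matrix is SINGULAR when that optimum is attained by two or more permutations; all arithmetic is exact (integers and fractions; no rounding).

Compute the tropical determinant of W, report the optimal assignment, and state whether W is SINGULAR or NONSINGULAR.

σ = (0, 1, 2, 3): (-3) + 26 + (-6) + 24 = 41
σ = (0, 1, 3, 2): (-3) + 26 + (-9) + 9 = 23
σ = (0, 2, 1, 3): (-3) + 10 + 21 + 24 = 52
σ = (0, 2, 3, 1): (-3) + 10 + (-9) + 5 = 3
σ = (0, 3, 1, 2): (-3) + 14 + 21 + 9 = 41
σ = (0, 3, 2, 1): (-3) + 14 + (-6) + 5 = 10
σ = (1, 0, 2, 3): (-3) + 4 + (-6) + 24 = 19
σ = (1, 0, 3, 2): (-3) + 4 + (-9) + 9 = 1
σ = (1, 2, 0, 3): (-3) + 10 + 7 + 24 = 38
σ = (1, 2, 3, 0): (-3) + 10 + (-9) + (-1) = -3
σ = (1, 3, 0, 2): (-3) + 14 + 7 + 9 = 27
σ = (1, 3, 2, 0): (-3) + 14 + (-6) + (-1) = 4
σ = (2, 0, 1, 3): 19 + 4 + 21 + 24 = 68
σ = (2, 0, 3, 1): 19 + 4 + (-9) + 5 = 19
σ = (2, 1, 0, 3): 19 + 26 + 7 + 24 = 76
σ = (2, 1, 3, 0): 19 + 26 + (-9) + (-1) = 35
σ = (2, 3, 0, 1): 19 + 14 + 7 + 5 = 45
σ = (2, 3, 1, 0): 19 + 14 + 21 + (-1) = 53
σ = (3, 0, 1, 2): (-3) + 4 + 21 + 9 = 31
σ = (3, 0, 2, 1): (-3) + 4 + (-6) + 5 = 0
σ = (3, 1, 0, 2): (-3) + 26 + 7 + 9 = 39
σ = (3, 1, 2, 0): (-3) + 26 + (-6) + (-1) = 16
σ = (3, 2, 0, 1): (-3) + 10 + 7 + 5 = 19
σ = (3, 2, 1, 0): (-3) + 10 + 21 + (-1) = 27
Optimal value attained by: σ = (2, 1, 0, 3).
Answer: det⊕(W) = 76; verdict: NONSINGULAR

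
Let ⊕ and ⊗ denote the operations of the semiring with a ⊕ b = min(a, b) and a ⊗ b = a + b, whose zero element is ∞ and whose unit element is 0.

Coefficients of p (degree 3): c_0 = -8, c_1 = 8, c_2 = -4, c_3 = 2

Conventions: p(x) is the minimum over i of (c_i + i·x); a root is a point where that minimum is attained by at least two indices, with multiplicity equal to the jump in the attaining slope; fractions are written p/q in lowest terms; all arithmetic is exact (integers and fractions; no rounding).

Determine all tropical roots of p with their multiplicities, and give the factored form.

hull edge (i=0, c=-8) to (i=2, c=-4): slope 2, span 2
hull edge (i=2, c=-4) to (i=3, c=2): slope 6, span 1
Factored form: p(x) = 2 ⊗ (x ⊕ (-6)) ⊗ (x ⊕ (-2)) ⊗ (x ⊕ (-2))
Answer: roots = -6 (mult 1), -2 (mult 2)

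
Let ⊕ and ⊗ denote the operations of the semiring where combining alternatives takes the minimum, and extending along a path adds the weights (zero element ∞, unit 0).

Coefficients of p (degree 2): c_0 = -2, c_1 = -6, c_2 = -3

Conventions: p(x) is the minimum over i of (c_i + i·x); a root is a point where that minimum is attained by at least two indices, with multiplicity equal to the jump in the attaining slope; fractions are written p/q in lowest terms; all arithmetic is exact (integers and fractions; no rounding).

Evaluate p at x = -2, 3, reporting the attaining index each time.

p(-2) = min(-2+0·(-2)=-2, -6+1·(-2)=-8, -3+2·(-2)=-7) = -8 (attained by i=1)
p(3) = min(-2+0·3=-2, -6+1·3=-3, -3+2·3=3) = -3 (attained by i=1)
Answer: p(-2) = -8; p(3) = -3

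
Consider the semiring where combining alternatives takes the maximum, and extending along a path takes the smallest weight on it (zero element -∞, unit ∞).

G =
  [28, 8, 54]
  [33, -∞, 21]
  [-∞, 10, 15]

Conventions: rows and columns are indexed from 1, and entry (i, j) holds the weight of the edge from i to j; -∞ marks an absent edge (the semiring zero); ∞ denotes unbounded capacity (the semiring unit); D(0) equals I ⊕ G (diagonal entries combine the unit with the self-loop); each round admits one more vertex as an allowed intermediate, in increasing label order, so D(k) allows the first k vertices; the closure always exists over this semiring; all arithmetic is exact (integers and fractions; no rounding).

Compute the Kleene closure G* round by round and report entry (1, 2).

D(0):
  [∞, 8, 54]
  [33, ∞, 21]
  [-∞, 10, ∞]
D(1):
  [∞, 8, 54]
  [33, ∞, 33]
  [-∞, 10, ∞]
D(2):
  [∞, 8, 54]
  [33, ∞, 33]
  [10, 10, ∞]
D(3):
  [∞, 10, 54]
  [33, ∞, 33]
  [10, 10, ∞]
Answer: G*[1][2] = 10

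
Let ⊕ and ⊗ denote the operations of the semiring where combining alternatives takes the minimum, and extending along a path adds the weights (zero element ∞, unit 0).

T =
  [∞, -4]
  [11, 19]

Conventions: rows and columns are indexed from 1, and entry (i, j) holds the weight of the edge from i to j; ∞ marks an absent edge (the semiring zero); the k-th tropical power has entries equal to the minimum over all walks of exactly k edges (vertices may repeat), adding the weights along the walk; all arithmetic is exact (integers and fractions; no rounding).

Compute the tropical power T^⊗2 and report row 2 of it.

T^⊗2:
  [7, 15]
  [30, 7]
Answer: row 2 of T^⊗2 = [30, 7]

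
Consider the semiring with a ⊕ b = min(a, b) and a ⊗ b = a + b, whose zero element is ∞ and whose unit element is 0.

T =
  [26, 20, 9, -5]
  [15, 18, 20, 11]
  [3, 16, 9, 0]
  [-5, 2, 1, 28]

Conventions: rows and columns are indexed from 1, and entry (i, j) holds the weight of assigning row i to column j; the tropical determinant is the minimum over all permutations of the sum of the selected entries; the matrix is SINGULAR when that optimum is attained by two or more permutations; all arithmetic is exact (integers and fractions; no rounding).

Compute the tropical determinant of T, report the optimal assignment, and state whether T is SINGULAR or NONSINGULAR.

σ = (1, 2, 3, 4): 26 + 18 + 9 + 28 = 81
σ = (1, 2, 4, 3): 26 + 18 + 0 + 1 = 45
σ = (1, 3, 2, 4): 26 + 20 + 16 + 28 = 90
σ = (1, 3, 4, 2): 26 + 20 + 0 + 2 = 48
σ = (1, 4, 2, 3): 26 + 11 + 16 + 1 = 54
σ = (1, 4, 3, 2): 26 + 11 + 9 + 2 = 48
σ = (2, 1, 3, 4): 20 + 15 + 9 + 28 = 72
σ = (2, 1, 4, 3): 20 + 15 + 0 + 1 = 36
σ = (2, 3, 1, 4): 20 + 20 + 3 + 28 = 71
σ = (2, 3, 4, 1): 20 + 20 + 0 + (-5) = 35
σ = (2, 4, 1, 3): 20 + 11 + 3 + 1 = 35
σ = (2, 4, 3, 1): 20 + 11 + 9 + (-5) = 35
σ = (3, 1, 2, 4): 9 + 15 + 16 + 28 = 68
σ = (3, 1, 4, 2): 9 + 15 + 0 + 2 = 26
σ = (3, 2, 1, 4): 9 + 18 + 3 + 28 = 58
σ = (3, 2, 4, 1): 9 + 18 + 0 + (-5) = 22
σ = (3, 4, 1, 2): 9 + 11 + 3 + 2 = 25
σ = (3, 4, 2, 1): 9 + 11 + 16 + (-5) = 31
σ = (4, 1, 2, 3): (-5) + 15 + 16 + 1 = 27
σ = (4, 1, 3, 2): (-5) + 15 + 9 + 2 = 21
σ = (4, 2, 1, 3): (-5) + 18 + 3 + 1 = 17
σ = (4, 2, 3, 1): (-5) + 18 + 9 + (-5) = 17
σ = (4, 3, 1, 2): (-5) + 20 + 3 + 2 = 20
σ = (4, 3, 2, 1): (-5) + 20 + 16 + (-5) = 26
Optimal value attained by: σ = (4, 2, 1, 3).
Answer: det⊕(T) = 17; verdict: SINGULAR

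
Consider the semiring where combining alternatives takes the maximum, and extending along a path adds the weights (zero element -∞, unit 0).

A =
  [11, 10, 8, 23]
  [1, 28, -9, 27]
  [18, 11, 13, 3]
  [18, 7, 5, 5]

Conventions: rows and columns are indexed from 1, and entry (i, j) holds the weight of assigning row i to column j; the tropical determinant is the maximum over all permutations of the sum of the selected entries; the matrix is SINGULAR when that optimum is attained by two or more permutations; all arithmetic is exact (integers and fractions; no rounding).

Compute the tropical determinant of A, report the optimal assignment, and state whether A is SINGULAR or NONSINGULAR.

σ = (1, 2, 3, 4): 11 + 28 + 13 + 5 = 57
σ = (1, 2, 4, 3): 11 + 28 + 3 + 5 = 47
σ = (1, 3, 2, 4): 11 + (-9) + 11 + 5 = 18
σ = (1, 3, 4, 2): 11 + (-9) + 3 + 7 = 12
σ = (1, 4, 2, 3): 11 + 27 + 11 + 5 = 54
σ = (1, 4, 3, 2): 11 + 27 + 13 + 7 = 58
σ = (2, 1, 3, 4): 10 + 1 + 13 + 5 = 29
σ = (2, 1, 4, 3): 10 + 1 + 3 + 5 = 19
σ = (2, 3, 1, 4): 10 + (-9) + 18 + 5 = 24
σ = (2, 3, 4, 1): 10 + (-9) + 3 + 18 = 22
σ = (2, 4, 1, 3): 10 + 27 + 18 + 5 = 60
σ = (2, 4, 3, 1): 10 + 27 + 13 + 18 = 68
σ = (3, 1, 2, 4): 8 + 1 + 11 + 5 = 25
σ = (3, 1, 4, 2): 8 + 1 + 3 + 7 = 19
σ = (3, 2, 1, 4): 8 + 28 + 18 + 5 = 59
σ = (3, 2, 4, 1): 8 + 28 + 3 + 18 = 57
σ = (3, 4, 1, 2): 8 + 27 + 18 + 7 = 60
σ = (3, 4, 2, 1): 8 + 27 + 11 + 18 = 64
σ = (4, 1, 2, 3): 23 + 1 + 11 + 5 = 40
σ = (4, 1, 3, 2): 23 + 1 + 13 + 7 = 44
σ = (4, 2, 1, 3): 23 + 28 + 18 + 5 = 74
σ = (4, 2, 3, 1): 23 + 28 + 13 + 18 = 82
σ = (4, 3, 1, 2): 23 + (-9) + 18 + 7 = 39
σ = (4, 3, 2, 1): 23 + (-9) + 11 + 18 = 43
Optimal value attained by: σ = (4, 2, 3, 1).
Answer: det⊕(A) = 82; verdict: NONSINGULAR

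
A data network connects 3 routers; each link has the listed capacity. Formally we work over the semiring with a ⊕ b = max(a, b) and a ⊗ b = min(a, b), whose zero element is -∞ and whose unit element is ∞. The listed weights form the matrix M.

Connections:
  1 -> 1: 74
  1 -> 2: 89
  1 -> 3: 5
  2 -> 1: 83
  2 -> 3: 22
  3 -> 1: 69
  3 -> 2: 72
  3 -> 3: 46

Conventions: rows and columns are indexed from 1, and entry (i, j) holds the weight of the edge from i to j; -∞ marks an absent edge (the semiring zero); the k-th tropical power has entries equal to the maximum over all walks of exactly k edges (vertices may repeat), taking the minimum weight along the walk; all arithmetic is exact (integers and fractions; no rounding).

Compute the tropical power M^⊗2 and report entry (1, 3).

M^⊗2:
  [83, 74, 22]
  [74, 83, 22]
  [72, 69, 46]
Key observation: the optimum is the walk 1->2->3, with weight 89 min 22 = 22.
Optimal value attained by: walk 1->2->3.
Answer: (M^⊗2)[1][3] = 22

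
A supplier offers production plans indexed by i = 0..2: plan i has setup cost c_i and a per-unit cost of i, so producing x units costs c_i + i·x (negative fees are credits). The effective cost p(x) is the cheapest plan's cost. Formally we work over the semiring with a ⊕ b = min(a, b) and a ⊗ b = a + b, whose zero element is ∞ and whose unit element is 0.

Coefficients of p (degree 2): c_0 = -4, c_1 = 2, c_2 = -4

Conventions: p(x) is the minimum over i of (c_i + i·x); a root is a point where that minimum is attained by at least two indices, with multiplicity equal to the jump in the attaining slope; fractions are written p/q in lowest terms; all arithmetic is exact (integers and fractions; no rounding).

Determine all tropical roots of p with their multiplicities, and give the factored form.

hull edge (i=0, c=-4) to (i=2, c=-4): slope 0, span 2
Factored form: p(x) = -4 ⊗ (x ⊕ 0) ⊗ (x ⊕ 0)
Answer: roots = 0 (mult 2)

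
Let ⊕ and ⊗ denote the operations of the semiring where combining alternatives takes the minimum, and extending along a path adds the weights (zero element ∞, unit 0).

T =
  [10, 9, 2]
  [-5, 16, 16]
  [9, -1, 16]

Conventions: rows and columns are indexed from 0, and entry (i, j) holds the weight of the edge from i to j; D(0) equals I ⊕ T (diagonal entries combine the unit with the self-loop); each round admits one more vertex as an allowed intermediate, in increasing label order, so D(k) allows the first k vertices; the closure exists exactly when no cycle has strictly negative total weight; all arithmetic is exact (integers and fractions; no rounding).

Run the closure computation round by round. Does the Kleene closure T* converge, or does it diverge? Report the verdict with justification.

D(0):
  [0, 9, 2]
  [-5, 0, 16]
  [9, -1, 0]
D(1):
  [0, 9, 2]
  [-5, 0, -3]
  [9, -1, 0]
Detection: at round 2, diagonal entry (2, 2) turns strictly negative.
Key observation: the cycle 2->1->0->2 has total weight (-1) + (-5) + 2, which is strictly negative.
Answer: DIVERGES — negative cycle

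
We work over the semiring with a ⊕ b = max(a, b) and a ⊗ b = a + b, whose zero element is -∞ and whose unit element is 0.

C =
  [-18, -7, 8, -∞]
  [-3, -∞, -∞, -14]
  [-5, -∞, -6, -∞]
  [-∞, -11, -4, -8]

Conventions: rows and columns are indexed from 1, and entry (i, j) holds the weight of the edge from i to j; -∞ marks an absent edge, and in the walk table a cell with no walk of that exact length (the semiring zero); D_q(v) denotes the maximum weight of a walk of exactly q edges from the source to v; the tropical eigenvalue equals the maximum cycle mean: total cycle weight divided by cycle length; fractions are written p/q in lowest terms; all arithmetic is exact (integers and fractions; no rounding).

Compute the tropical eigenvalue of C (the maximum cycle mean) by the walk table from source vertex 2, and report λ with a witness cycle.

q=0: [-∞, 0, -∞, -∞]
q=1: [-3, -∞, -∞, -14]
q=2: [-21, -10, 5, -22]
q=3: [0, -28, -1, -24]
q=4: [-6, -7, 8, -32]
Optimal cycle mean attained by: cycle 1->3->1, total 8 + (-5), length 2.
Answer: λ = 3/2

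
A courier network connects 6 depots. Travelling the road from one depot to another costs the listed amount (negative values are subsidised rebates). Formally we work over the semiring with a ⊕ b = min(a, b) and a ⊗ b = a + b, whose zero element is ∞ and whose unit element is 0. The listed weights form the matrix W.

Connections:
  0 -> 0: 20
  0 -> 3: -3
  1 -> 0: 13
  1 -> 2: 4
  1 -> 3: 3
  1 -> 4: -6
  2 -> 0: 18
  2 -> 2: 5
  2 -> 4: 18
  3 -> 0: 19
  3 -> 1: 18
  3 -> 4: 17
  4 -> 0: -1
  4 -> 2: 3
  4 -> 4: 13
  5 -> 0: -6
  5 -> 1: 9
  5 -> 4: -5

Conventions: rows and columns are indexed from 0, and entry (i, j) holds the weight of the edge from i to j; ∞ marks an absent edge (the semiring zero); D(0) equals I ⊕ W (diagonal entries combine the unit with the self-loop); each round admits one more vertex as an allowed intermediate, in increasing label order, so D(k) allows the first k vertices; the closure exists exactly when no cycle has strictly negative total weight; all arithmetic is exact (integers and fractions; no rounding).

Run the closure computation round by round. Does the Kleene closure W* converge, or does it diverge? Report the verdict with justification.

D(0):
  [0, ∞, ∞, -3, ∞, ∞]
  [13, 0, 4, 3, -6, ∞]
  [18, ∞, 0, ∞, 18, ∞]
  [19, 18, ∞, 0, 17, ∞]
  [-1, ∞, 3, ∞, 0, ∞]
  [-6, 9, ∞, ∞, -5, 0]
D(1):
  [0, ∞, ∞, -3, ∞, ∞]
  [13, 0, 4, 3, -6, ∞]
  [18, ∞, 0, 15, 18, ∞]
  [19, 18, ∞, 0, 17, ∞]
  [-1, ∞, 3, -4, 0, ∞]
  [-6, 9, ∞, -9, -5, 0]
D(2):
  [0, ∞, ∞, -3, ∞, ∞]
  [13, 0, 4, 3, -6, ∞]
  [18, ∞, 0, 15, 18, ∞]
  [19, 18, 22, 0, 12, ∞]
  [-1, ∞, 3, -4, 0, ∞]
  [-6, 9, 13, -9, -5, 0]
D(3):
  [0, ∞, ∞, -3, ∞, ∞]
  [13, 0, 4, 3, -6, ∞]
  [18, ∞, 0, 15, 18, ∞]
  [19, 18, 22, 0, 12, ∞]
  [-1, ∞, 3, -4, 0, ∞]
  [-6, 9, 13, -9, -5, 0]
D(4):
  [0, 15, 19, -3, 9, ∞]
  [13, 0, 4, 3, -6, ∞]
  [18, 33, 0, 15, 18, ∞]
  [19, 18, 22, 0, 12, ∞]
  [-1, 14, 3, -4, 0, ∞]
  [-6, 9, 13, -9, -5, 0]
D(5):
  [0, 15, 12, -3, 9, ∞]
  [-7, 0, -3, -10, -6, ∞]
  [17, 32, 0, 14, 18, ∞]
  [11, 18, 15, 0, 12, ∞]
  [-1, 14, 3, -4, 0, ∞]
  [-6, 9, -2, -9, -5, 0]
D(6):
  [0, 15, 12, -3, 9, ∞]
  [-7, 0, -3, -10, -6, ∞]
  [17, 32, 0, 14, 18, ∞]
  [11, 18, 15, 0, 12, ∞]
  [-1, 14, 3, -4, 0, ∞]
  [-6, 9, -2, -9, -5, 0]
Key observation: every diagonal entry stays at the unit through all rounds, so no improving cycle exists.
Answer: CONVERGES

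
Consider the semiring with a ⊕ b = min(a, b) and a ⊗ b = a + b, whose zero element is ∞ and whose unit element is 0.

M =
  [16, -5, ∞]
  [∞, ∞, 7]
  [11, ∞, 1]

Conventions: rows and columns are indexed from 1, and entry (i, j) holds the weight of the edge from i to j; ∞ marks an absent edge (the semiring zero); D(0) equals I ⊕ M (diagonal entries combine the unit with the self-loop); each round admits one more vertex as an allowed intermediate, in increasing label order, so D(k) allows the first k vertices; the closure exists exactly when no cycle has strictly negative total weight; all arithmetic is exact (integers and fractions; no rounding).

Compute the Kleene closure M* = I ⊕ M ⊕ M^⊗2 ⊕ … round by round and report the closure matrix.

D(0):
  [0, -5, ∞]
  [∞, 0, 7]
  [11, ∞, 0]
D(1):
  [0, -5, ∞]
  [∞, 0, 7]
  [11, 6, 0]
D(2):
  [0, -5, 2]
  [∞, 0, 7]
  [11, 6, 0]
D(3):
  [0, -5, 2]
  [18, 0, 7]
  [11, 6, 0]
Answer: M* = [[0, -5, 2], [18, 0, 7], [11, 6, 0]]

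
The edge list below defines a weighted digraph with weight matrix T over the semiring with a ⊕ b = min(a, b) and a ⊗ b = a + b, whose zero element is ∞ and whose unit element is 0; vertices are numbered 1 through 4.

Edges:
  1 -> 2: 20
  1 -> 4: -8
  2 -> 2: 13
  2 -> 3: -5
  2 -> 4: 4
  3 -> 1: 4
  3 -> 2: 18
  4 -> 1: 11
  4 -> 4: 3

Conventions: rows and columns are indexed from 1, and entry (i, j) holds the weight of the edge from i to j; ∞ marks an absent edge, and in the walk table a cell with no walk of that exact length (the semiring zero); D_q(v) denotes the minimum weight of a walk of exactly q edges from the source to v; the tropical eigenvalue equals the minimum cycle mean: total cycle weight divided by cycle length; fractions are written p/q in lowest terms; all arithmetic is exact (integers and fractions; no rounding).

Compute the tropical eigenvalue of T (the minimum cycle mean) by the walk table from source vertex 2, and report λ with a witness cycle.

q=0: [∞, 0, ∞, ∞]
q=1: [∞, 13, -5, 4]
q=2: [-1, 13, 8, 7]
q=3: [12, 19, 8, -9]
q=4: [2, 26, 14, -6]
Optimal cycle mean attained by: cycle 1->4->1, total (-8) + 11, length 2.
Answer: λ = 3/2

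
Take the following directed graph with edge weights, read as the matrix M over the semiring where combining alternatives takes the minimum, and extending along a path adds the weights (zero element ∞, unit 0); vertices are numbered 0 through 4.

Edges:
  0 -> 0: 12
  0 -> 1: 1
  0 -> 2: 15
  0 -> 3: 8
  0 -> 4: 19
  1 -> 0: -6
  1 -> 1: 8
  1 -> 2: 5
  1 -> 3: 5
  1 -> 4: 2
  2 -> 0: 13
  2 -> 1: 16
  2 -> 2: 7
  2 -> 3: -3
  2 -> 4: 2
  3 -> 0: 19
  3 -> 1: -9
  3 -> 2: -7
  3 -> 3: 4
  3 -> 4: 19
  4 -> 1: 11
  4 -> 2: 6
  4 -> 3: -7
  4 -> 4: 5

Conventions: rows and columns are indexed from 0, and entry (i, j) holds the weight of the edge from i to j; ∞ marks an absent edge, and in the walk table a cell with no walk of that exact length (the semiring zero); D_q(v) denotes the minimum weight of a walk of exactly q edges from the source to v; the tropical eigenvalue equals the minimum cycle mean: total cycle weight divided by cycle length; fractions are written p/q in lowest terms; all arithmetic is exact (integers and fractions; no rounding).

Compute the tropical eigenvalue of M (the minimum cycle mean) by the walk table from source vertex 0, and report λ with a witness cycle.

q=0: [0, ∞, ∞, ∞, ∞]
q=1: [12, 1, 15, 8, 19]
q=2: [-5, -1, 1, 6, 3]
q=3: [-7, -4, -1, -4, 1]
q=4: [-10, -13, -11, -6, -2]
q=5: [-19, -15, -13, -14, -11]
Optimal cycle mean attained by: cycle 2->3->2, total (-3) + (-7), length 2.
Answer: λ = -5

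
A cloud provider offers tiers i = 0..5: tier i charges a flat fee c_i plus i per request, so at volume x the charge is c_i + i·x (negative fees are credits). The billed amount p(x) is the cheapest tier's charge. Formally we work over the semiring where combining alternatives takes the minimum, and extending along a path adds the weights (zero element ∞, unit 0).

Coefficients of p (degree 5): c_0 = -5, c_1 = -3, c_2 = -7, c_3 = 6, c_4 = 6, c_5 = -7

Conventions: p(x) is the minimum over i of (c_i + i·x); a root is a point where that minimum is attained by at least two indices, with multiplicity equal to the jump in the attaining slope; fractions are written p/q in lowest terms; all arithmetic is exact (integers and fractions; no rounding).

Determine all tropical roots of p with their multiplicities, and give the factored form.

hull edge (i=0, c=-5) to (i=2, c=-7): slope -1, span 2
hull edge (i=2, c=-7) to (i=5, c=-7): slope 0, span 3
Factored form: p(x) = -7 ⊗ (x ⊕ 0) ⊗ (x ⊕ 0) ⊗ (x ⊕ 0) ⊗ (x ⊕ 1) ⊗ (x ⊕ 1)
Answer: roots = 0 (mult 3), 1 (mult 2)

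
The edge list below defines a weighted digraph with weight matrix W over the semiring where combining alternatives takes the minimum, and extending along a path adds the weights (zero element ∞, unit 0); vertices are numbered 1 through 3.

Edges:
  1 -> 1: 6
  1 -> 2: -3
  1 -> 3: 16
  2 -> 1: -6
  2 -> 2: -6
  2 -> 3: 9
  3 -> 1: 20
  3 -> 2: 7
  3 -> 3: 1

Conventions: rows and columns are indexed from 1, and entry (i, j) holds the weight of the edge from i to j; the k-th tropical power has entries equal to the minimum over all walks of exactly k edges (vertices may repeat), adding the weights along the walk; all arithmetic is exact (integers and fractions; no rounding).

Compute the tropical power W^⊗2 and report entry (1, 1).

W^⊗2:
  [-9, -9, 6]
  [-12, -12, 3]
  [1, 1, 2]
Key observation: the optimum is the walk 1->2->1, with weight (-3) + (-6) = -9.
Optimal value attained by: walk 1->2->1.
Answer: (W^⊗2)[1][1] = -9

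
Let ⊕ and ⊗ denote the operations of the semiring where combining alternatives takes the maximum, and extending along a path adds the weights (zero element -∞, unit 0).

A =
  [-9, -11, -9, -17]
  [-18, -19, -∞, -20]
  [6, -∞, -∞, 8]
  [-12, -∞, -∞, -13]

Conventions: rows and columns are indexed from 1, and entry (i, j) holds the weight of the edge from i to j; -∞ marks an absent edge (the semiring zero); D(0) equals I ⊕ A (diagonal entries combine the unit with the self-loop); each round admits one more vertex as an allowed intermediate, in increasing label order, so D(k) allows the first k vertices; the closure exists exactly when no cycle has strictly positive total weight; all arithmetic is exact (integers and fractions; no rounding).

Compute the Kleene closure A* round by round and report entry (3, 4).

D(0):
  [0, -11, -9, -17]
  [-18, 0, -∞, -20]
  [6, -∞, 0, 8]
  [-12, -∞, -∞, 0]
D(1):
  [0, -11, -9, -17]
  [-18, 0, -27, -20]
  [6, -5, 0, 8]
  [-12, -23, -21, 0]
D(2):
  [0, -11, -9, -17]
  [-18, 0, -27, -20]
  [6, -5, 0, 8]
  [-12, -23, -21, 0]
D(3):
  [0, -11, -9, -1]
  [-18, 0, -27, -19]
  [6, -5, 0, 8]
  [-12, -23, -21, 0]
D(4):
  [0, -11, -9, -1]
  [-18, 0, -27, -19]
  [6, -5, 0, 8]
  [-12, -23, -21, 0]
Answer: A*[3][4] = 8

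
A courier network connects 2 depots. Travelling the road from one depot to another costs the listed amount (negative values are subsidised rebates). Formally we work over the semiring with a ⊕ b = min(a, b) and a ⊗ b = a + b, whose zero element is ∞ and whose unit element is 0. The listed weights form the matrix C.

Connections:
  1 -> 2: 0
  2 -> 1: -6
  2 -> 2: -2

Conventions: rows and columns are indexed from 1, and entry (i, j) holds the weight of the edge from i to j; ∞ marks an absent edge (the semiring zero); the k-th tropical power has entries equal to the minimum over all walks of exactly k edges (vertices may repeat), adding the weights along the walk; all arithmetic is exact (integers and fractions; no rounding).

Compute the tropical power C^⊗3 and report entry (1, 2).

C^⊗2:
  [-6, -2]
  [-8, -6]
C^⊗3:
  [-8, -6]
  [-12, -8]
Key observation: the optimum is the walk 1->2->1->2, with weight 0 + (-6) + 0 = -6.
Optimal value attained by: walk 1->2->1->2.
Answer: (C^⊗3)[1][2] = -6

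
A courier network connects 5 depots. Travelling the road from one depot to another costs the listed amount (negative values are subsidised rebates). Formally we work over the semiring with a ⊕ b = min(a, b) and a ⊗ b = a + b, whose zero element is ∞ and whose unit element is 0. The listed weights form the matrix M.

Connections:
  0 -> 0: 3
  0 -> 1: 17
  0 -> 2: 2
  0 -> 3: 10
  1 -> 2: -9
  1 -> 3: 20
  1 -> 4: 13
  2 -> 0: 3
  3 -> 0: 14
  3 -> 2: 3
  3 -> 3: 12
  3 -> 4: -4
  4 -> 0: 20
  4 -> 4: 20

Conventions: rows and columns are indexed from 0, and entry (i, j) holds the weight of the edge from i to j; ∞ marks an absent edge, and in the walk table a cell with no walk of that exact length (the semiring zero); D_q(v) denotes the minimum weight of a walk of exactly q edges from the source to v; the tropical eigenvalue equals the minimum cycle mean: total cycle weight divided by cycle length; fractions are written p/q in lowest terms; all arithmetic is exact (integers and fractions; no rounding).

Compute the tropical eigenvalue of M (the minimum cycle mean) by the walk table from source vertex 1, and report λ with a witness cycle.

q=0: [∞, 0, ∞, ∞, ∞]
q=1: [∞, ∞, -9, 20, 13]
q=2: [-6, ∞, 23, 32, 16]
q=3: [-3, 11, -4, 4, 28]
q=4: [-1, 14, -1, 7, 0]
q=5: [2, 16, 1, 9, 3]
Optimal cycle mean attained by: cycle 0->2->0, total 2 + 3, length 2.
Answer: λ = 5/2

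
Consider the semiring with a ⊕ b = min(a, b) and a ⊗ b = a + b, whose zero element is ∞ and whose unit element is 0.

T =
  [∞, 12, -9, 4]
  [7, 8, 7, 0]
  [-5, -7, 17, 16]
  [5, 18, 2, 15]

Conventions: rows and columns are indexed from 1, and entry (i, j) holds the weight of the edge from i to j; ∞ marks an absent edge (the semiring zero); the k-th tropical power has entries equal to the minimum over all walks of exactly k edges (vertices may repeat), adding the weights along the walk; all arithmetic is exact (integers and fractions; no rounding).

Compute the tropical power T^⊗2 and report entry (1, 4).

T^⊗2:
  [-14, -16, 6, 7]
  [2, 0, -2, 8]
  [0, 1, -14, -7]
  [-3, -5, -4, 9]
Key observation: the optimum is the walk 1->3->4, with weight (-9) + 16 = 7.
Optimal value attained by: walk 1->3->4.
Answer: (T^⊗2)[1][4] = 7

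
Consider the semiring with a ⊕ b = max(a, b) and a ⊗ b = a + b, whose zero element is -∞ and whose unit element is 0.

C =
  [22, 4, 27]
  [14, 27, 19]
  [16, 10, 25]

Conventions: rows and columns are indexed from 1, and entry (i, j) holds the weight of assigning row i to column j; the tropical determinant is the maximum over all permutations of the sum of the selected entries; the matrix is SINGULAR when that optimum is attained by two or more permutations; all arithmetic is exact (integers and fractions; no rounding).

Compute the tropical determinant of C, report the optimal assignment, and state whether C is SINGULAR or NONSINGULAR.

σ = (1, 2, 3): 22 + 27 + 25 = 74
σ = (1, 3, 2): 22 + 19 + 10 = 51
σ = (2, 1, 3): 4 + 14 + 25 = 43
σ = (2, 3, 1): 4 + 19 + 16 = 39
σ = (3, 1, 2): 27 + 14 + 10 = 51
σ = (3, 2, 1): 27 + 27 + 16 = 70
Optimal value attained by: σ = (1, 2, 3).
Answer: det⊕(C) = 74; verdict: NONSINGULAR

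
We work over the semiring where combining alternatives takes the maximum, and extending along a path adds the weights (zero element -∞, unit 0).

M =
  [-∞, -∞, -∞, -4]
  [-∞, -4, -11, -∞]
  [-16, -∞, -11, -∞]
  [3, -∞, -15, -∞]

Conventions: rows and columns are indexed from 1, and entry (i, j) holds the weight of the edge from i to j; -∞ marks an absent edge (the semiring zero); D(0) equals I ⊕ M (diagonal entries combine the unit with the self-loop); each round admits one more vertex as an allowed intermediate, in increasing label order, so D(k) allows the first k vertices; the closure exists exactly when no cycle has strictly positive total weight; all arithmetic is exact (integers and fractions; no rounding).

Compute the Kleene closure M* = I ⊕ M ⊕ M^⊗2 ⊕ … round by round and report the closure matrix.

D(0):
  [0, -∞, -∞, -4]
  [-∞, 0, -11, -∞]
  [-16, -∞, 0, -∞]
  [3, -∞, -15, 0]
D(1):
  [0, -∞, -∞, -4]
  [-∞, 0, -11, -∞]
  [-16, -∞, 0, -20]
  [3, -∞, -15, 0]
D(2):
  [0, -∞, -∞, -4]
  [-∞, 0, -11, -∞]
  [-16, -∞, 0, -20]
  [3, -∞, -15, 0]
D(3):
  [0, -∞, -∞, -4]
  [-27, 0, -11, -31]
  [-16, -∞, 0, -20]
  [3, -∞, -15, 0]
D(4):
  [0, -∞, -19, -4]
  [-27, 0, -11, -31]
  [-16, -∞, 0, -20]
  [3, -∞, -15, 0]
Answer: M* = [[0, -∞, -19, -4], [-27, 0, -11, -31], [-16, -∞, 0, -20], [3, -∞, -15, 0]]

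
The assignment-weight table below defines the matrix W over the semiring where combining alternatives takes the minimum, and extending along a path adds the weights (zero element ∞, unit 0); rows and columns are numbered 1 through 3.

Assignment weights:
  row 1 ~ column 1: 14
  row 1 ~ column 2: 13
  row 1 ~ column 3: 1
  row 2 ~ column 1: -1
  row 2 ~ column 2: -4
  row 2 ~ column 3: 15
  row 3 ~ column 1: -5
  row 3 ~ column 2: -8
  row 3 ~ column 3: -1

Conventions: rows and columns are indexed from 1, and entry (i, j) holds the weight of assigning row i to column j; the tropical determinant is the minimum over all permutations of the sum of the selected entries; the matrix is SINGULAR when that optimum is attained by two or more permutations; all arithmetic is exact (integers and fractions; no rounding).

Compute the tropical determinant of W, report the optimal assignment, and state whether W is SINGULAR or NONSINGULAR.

σ = (1, 2, 3): 14 + (-4) + (-1) = 9
σ = (1, 3, 2): 14 + 15 + (-8) = 21
σ = (2, 1, 3): 13 + (-1) + (-1) = 11
σ = (2, 3, 1): 13 + 15 + (-5) = 23
σ = (3, 1, 2): 1 + (-1) + (-8) = -8
σ = (3, 2, 1): 1 + (-4) + (-5) = -8
Optimal value attained by: σ = (3, 1, 2).
Answer: det⊕(W) = -8; verdict: SINGULAR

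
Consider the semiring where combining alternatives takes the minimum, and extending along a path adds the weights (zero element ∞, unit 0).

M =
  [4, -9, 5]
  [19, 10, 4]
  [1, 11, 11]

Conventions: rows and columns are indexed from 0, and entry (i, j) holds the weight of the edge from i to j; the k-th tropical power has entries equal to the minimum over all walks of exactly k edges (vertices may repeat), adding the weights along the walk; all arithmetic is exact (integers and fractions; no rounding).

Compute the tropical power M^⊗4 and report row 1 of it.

M^⊗2:
  [6, -5, -5]
  [5, 10, 14]
  [5, -8, 6]
M^⊗3:
  [-4, -3, -1]
  [9, -4, 10]
  [7, -4, -4]
M^⊗4:
  [0, -13, 1]
  [11, 0, 0]
  [-3, -2, 0]
Answer: row 1 of M^⊗4 = [11, 0, 0]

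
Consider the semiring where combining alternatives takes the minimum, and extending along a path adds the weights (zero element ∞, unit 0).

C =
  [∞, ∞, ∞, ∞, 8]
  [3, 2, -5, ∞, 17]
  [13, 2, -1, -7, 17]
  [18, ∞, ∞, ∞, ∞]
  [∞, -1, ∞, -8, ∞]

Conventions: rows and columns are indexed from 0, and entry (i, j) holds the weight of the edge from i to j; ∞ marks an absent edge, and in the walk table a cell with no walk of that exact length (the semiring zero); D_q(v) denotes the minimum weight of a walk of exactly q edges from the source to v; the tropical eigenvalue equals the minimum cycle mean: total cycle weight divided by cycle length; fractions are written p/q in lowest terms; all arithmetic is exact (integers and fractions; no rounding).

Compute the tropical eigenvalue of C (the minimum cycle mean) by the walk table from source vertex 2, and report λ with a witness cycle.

q=0: [∞, ∞, 0, ∞, ∞]
q=1: [13, 2, -1, -7, 17]
q=2: [5, 1, -3, -8, 16]
q=3: [4, -1, -4, -10, 13]
q=4: [2, -2, -6, -11, 12]
q=5: [1, -4, -7, -13, 10]
Optimal cycle mean attained by: cycle 1->2->1, total (-5) + 2, length 2.
Answer: λ = -3/2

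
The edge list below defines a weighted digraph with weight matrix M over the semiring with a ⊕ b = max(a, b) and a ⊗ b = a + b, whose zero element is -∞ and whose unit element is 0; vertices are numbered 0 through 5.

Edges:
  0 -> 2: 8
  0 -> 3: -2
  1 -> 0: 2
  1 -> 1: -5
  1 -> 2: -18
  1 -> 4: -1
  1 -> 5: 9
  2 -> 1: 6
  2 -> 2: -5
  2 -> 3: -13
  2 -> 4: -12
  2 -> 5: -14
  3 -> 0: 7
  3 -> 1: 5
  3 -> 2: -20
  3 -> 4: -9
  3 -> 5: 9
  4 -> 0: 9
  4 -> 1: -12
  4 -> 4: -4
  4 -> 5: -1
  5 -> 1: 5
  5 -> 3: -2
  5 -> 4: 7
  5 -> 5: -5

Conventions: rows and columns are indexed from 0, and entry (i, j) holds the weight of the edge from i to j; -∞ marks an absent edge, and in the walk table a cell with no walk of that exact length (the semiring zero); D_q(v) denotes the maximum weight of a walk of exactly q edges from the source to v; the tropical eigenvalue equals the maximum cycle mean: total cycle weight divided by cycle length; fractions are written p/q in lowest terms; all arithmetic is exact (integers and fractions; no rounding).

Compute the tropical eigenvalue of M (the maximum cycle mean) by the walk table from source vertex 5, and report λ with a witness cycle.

q=0: [-∞, -∞, -∞, -∞, -∞, 0]
q=1: [-∞, 5, -∞, -2, 7, -5]
q=2: [16, 3, -13, -7, 4, 14]
q=3: [13, 19, 24, 14, 21, 12]
q=4: [30, 30, 21, 11, 19, 28]
q=5: [32, 33, 38, 28, 35, 39]
q=6: [44, 44, 40, 37, 46, 42]
Optimal cycle mean attained by: cycle 0->2->1->5->4->0, total 8 + 6 + 9 + 7 + 9, length 5.
Answer: λ = 39/5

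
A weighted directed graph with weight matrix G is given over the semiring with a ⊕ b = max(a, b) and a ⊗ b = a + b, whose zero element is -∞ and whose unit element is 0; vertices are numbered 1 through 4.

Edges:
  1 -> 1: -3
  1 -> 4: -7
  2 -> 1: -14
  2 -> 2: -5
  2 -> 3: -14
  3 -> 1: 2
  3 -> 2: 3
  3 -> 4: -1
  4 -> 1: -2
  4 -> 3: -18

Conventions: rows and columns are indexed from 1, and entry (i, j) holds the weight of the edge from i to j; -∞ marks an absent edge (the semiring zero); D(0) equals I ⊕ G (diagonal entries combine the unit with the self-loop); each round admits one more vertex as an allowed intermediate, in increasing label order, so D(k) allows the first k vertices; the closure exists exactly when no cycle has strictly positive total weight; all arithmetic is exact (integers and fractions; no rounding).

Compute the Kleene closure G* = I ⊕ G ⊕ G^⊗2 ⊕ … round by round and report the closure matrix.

D(0):
  [0, -∞, -∞, -7]
  [-14, 0, -14, -∞]
  [2, 3, 0, -1]
  [-2, -∞, -18, 0]
D(1):
  [0, -∞, -∞, -7]
  [-14, 0, -14, -21]
  [2, 3, 0, -1]
  [-2, -∞, -18, 0]
D(2):
  [0, -∞, -∞, -7]
  [-14, 0, -14, -21]
  [2, 3, 0, -1]
  [-2, -∞, -18, 0]
D(3):
  [0, -∞, -∞, -7]
  [-12, 0, -14, -15]
  [2, 3, 0, -1]
  [-2, -15, -18, 0]
D(4):
  [0, -22, -25, -7]
  [-12, 0, -14, -15]
  [2, 3, 0, -1]
  [-2, -15, -18, 0]
Answer: G* = [[0, -22, -25, -7], [-12, 0, -14, -15], [2, 3, 0, -1], [-2, -15, -18, 0]]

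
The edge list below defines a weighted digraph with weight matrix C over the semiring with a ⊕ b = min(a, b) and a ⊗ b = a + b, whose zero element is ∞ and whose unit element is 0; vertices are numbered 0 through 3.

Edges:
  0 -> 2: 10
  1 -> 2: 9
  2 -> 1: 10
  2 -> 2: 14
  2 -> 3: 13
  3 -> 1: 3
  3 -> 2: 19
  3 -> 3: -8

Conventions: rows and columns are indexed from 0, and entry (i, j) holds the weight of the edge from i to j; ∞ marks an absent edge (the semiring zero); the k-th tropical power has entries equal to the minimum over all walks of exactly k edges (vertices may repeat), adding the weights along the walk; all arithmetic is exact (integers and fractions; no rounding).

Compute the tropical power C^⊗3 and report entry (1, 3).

C^⊗2:
  [∞, 20, 24, 23]
  [∞, 19, 23, 22]
  [∞, 16, 19, 5]
  [∞, -5, 11, -16]
C^⊗3:
  [∞, 26, 29, 15]
  [∞, 25, 28, 14]
  [∞, 8, 24, -3]
  [∞, -13, 3, -24]
Key observation: the optimum is the walk 1->2->3->3, with weight 9 + 13 + (-8) = 14.
Optimal value attained by: walk 1->2->3->3.
Answer: (C^⊗3)[1][3] = 14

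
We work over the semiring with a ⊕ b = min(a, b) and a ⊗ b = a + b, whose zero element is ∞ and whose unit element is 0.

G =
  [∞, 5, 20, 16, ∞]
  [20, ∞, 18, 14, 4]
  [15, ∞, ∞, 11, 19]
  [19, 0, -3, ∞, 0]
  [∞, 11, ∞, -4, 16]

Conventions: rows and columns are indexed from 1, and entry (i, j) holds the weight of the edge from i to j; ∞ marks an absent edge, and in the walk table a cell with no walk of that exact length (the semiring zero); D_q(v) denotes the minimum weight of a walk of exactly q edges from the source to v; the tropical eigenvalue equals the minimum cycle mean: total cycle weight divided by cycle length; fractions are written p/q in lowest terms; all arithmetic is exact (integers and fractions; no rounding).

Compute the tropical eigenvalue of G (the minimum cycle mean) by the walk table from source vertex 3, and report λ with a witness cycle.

q=0: [∞, ∞, 0, ∞, ∞]
q=1: [15, ∞, ∞, 11, 19]
q=2: [30, 11, 8, 15, 11]
q=3: [23, 15, 12, 7, 15]
q=4: [26, 7, 4, 11, 7]
q=5: [19, 11, 8, 3, 11]
Optimal cycle mean attained by: cycle 4->5->4, total 0 + (-4), length 2.
Answer: λ = -2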